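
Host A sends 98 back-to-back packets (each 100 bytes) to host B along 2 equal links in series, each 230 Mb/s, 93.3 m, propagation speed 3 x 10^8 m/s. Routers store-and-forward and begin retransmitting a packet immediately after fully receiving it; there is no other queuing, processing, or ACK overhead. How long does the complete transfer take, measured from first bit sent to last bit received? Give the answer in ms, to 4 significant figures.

0.3450 ms

Per-hop transmission t_tx = L/R = 800/230000000 = 0.00347826 ms.
Per-hop propagation t_prop = 93.3/300000000 = 0.000311 ms.
Pipeline fill: first packet needs 2·t_tx to clear all hops; remaining 97 packets each add one t_tx.
Total = (2+98-1)·t_tx + 2·t_prop = 99·0.00347826 + 2·0.000311 = 0.3450 ms.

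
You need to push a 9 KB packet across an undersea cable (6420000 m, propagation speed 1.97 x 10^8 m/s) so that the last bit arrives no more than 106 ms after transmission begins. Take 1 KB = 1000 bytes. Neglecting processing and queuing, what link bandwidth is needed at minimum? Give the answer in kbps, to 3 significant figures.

981 kbps

L = 72000 bits.
Propagation delay = 6420000 / 197000000 = 32.5888 ms.
Transmission budget = 106 − 32.5888 = 73.4112 ms.
R ≥ L / t_tx = 72000 bits / 0.0734112 s = 981 kbps.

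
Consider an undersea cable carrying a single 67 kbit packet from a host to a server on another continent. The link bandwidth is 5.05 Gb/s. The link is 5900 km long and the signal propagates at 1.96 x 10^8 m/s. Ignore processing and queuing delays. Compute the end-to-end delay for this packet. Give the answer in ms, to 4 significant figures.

30.12 ms

L = 67000 bits.
Transmission delay = L/R = 67000 / 5050000000 = 0.0132673 ms.
Propagation delay = d/s = 5900000 m / 196000000 m/s = 30.102 ms.
Total = 30.12 ms.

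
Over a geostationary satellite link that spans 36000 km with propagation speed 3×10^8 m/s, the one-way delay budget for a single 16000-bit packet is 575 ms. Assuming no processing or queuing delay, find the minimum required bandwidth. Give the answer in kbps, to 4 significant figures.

35.16 kbps

Propagation delay = 36000000 / 300000000 = 120 ms.
Transmission budget = 575 − 120 = 455 ms.
R ≥ L / t_tx = 16000 bits / 0.455 s = 35.16 kbps.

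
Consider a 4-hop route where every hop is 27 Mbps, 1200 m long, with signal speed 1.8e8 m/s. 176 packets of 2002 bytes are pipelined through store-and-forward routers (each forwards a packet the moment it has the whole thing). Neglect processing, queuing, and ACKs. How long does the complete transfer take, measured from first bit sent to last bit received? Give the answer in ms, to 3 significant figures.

106 ms

Per-hop transmission t_tx = L/R = 16016/27000000 = 0.593185 ms.
Per-hop propagation t_prop = 1200/180000000 = 0.00666667 ms.
Pipeline fill: first packet needs 4·t_tx to clear all hops; remaining 175 packets each add one t_tx.
Total = (4+176-1)·t_tx + 4·t_prop = 179·0.593185 + 4·0.00666667 = 106 ms.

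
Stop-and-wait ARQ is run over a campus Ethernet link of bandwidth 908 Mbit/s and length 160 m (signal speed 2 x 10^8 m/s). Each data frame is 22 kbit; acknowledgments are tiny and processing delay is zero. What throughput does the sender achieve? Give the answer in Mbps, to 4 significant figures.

851.8 Mbps

t_tx = L/R = 22000/908000000 = 2.42291e-05 s.
t_prop = 160/200000000 = 8e-07 s; RTT = 1.6e-06 s.
Cycle = t_tx + RTT = 2.58291e-05 s.
Throughput = L / cycle = 22000 / 2.58291e-05 = 851.8 Mbps.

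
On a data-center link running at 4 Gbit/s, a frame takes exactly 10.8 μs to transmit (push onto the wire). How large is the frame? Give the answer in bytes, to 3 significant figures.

L = R × t_tx = 4000000000 b/s × 1.08e-05 s = 43200 bits.
In bytes: 43200 / 8 = 5400 bytes.

5400 bytes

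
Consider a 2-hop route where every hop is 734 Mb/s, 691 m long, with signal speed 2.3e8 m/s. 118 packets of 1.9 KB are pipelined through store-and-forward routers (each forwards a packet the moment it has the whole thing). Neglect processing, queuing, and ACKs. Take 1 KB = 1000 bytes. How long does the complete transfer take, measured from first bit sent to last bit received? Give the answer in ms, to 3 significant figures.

2.47 ms

Per-hop transmission t_tx = L/R = 15200/734000000 = 0.0207084 ms.
Per-hop propagation t_prop = 691/2.3e+08 = 0.00300435 ms.
Pipeline fill: first packet needs 2·t_tx to clear all hops; remaining 117 packets each add one t_tx.
Total = (2+118-1)·t_tx + 2·t_prop = 119·0.0207084 + 2·0.00300435 = 2.47 ms.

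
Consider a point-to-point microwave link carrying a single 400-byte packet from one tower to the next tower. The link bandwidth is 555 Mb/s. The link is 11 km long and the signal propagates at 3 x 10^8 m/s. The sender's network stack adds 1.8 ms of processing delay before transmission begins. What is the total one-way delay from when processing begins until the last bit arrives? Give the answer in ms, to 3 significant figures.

1.84 ms

L = 400 × 8 = 3200 bits.
Transmission delay = L/R = 3200 / 555000000 = 0.00576577 ms.
Propagation delay = d/s = 11000 m / 300000000 m/s = 0.0366667 ms.
Plus processing delay 1.8 ms = 1.8 ms.
Total = 1.84 ms.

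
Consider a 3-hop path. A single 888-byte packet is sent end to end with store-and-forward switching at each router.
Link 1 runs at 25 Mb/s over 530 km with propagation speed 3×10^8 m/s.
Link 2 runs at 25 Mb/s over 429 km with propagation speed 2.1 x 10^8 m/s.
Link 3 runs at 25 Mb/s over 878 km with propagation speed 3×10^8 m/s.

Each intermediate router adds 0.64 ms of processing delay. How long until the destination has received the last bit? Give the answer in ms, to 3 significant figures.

L = 888 × 8 = 7104 bits.
Transmission delay per hop = L/R = 7104/25000000 = 0.28416 ms; 3 hops → 0.85248 ms.
Propagation delays (d/s per hop): 1.76667, 2.04286, 2.92667 ms; sum = 6.73619 ms.
Processing at 2 router(s): 2 × 0.64 ms = 1.28 ms.
End-to-end = 8.87 ms.

8.87 ms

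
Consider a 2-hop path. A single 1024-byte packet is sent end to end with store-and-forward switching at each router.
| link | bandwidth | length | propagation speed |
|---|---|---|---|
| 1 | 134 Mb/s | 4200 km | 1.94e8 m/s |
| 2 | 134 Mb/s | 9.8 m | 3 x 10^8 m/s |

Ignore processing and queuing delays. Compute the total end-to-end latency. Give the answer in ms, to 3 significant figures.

L = 1024 × 8 = 8192 bits.
Transmission delay per hop = L/R = 8192/134000000 = 0.0611343 ms; 2 hops → 0.122269 ms.
Propagation delays (d/s per hop): 21.6495, 3.26667e-05 ms; sum = 21.6495 ms.
End-to-end = 21.8 ms.

21.8 ms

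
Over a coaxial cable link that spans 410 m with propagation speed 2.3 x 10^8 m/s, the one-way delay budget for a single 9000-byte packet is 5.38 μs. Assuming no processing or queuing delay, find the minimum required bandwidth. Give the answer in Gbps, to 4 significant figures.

L = 72000 bits.
Propagation delay = 410 / 2.3e+08 = 1.78261 μs.
Transmission budget = 5.38 − 1.78261 = 3.59739 μs.
R ≥ L / t_tx = 72000 bits / 3.59739e-06 s = 20.01 Gbps.

20.01 Gbps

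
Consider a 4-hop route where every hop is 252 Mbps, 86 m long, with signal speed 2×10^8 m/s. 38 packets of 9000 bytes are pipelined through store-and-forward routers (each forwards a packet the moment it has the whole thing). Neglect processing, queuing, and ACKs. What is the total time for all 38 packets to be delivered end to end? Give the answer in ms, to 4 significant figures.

Per-hop transmission t_tx = L/R = 72000/252000000 = 0.285714 ms.
Per-hop propagation t_prop = 86/200000000 = 0.00043 ms.
Pipeline fill: first packet needs 4·t_tx to clear all hops; remaining 37 packets each add one t_tx.
Total = (4+38-1)·t_tx + 4·t_prop = 41·0.285714 + 4·0.00043 = 11.72 ms.

11.72 ms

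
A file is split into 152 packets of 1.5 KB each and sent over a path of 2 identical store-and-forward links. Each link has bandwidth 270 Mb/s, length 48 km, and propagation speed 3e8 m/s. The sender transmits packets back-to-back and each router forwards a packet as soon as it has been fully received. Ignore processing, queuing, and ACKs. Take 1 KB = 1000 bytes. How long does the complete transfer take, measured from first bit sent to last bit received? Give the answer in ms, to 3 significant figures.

7.12 ms

Per-hop transmission t_tx = L/R = 12000/270000000 = 0.0444444 ms.
Per-hop propagation t_prop = 48000/300000000 = 0.16 ms.
Pipeline fill: first packet needs 2·t_tx to clear all hops; remaining 151 packets each add one t_tx.
Total = (2+152-1)·t_tx + 2·t_prop = 153·0.0444444 + 2·0.16 = 7.12 ms.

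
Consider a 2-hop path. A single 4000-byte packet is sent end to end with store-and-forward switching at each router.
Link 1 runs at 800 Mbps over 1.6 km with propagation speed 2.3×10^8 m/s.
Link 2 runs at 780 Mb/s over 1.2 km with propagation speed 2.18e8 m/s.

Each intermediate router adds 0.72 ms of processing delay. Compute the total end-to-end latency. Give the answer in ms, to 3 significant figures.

L = 4000 × 8 = 32000 bits.
Transmission delays (L/R per hop): 0.04, 0.0410256 ms; sum = 0.0810256 ms.
Propagation delays (d/s per hop): 0.00695652, 0.00550459 ms; sum = 0.0124611 ms.
Processing at 1 router(s): 1 × 0.72 ms = 0.72 ms.
End-to-end = 0.813 ms.

0.813 ms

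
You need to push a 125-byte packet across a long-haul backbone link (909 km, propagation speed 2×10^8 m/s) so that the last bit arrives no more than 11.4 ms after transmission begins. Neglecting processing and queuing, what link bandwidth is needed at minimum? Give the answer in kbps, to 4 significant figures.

145.9 kbps

L = 1000 bits.
Propagation delay = 909000 / 200000000 = 4.545 ms.
Transmission budget = 11.4 − 4.545 = 6.855 ms.
R ≥ L / t_tx = 1000 bits / 0.006855 s = 145.9 kbps.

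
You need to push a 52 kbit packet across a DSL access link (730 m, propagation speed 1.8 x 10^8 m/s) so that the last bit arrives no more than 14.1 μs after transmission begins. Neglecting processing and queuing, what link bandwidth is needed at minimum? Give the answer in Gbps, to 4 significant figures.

5.177 Gbps

Propagation delay = 730 / 180000000 = 4.05556 μs.
Transmission budget = 14.1 − 4.05556 = 10.0444 μs.
R ≥ L / t_tx = 52000 bits / 1.00444e-05 s = 5.177 Gbps.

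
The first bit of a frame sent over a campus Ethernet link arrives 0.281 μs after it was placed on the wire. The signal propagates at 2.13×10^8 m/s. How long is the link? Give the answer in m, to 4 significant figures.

d = s × t_prop = 213000000 × 2.81e-07 = 59.85 m.

59.85 m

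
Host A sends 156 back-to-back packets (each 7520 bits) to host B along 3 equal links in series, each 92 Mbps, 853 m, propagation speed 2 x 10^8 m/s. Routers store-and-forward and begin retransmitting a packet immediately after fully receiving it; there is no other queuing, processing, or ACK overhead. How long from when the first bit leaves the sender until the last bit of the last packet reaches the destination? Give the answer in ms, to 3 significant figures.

12.9 ms

Per-hop transmission t_tx = L/R = 7520/92000000 = 0.0817391 ms.
Per-hop propagation t_prop = 853/200000000 = 0.004265 ms.
Pipeline fill: first packet needs 3·t_tx to clear all hops; remaining 155 packets each add one t_tx.
Total = (3+156-1)·t_tx + 3·t_prop = 158·0.0817391 + 3·0.004265 = 12.9 ms.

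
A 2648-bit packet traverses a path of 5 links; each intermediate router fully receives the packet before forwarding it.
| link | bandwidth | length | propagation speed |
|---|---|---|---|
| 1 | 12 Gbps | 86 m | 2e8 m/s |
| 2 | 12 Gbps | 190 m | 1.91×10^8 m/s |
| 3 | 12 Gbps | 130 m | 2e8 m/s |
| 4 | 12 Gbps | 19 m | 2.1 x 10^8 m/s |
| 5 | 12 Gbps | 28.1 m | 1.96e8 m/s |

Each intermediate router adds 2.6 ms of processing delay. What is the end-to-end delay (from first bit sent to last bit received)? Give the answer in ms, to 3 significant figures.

Transmission delay per hop = L/R = 2648/12000000000 = 0.000220667 ms; 5 hops → 0.00110333 ms.
Propagation delays (d/s per hop): 0.00043, 0.000994764, 0.00065, 9.04762e-05, 0.000143367 ms; sum = 0.00230861 ms.
Processing at 4 router(s): 4 × 2.6 ms = 10.4 ms.
End-to-end = 10.4 ms.

10.4 ms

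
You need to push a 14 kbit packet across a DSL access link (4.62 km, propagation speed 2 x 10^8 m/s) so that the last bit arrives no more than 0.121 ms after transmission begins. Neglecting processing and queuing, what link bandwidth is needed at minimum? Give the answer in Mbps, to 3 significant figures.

Propagation delay = 4620 / 200000000 = 0.0231 ms.
Transmission budget = 0.121 − 0.0231 = 0.0979 ms.
R ≥ L / t_tx = 14000 bits / 9.79e-05 s = 143 Mbps.

143 Mbps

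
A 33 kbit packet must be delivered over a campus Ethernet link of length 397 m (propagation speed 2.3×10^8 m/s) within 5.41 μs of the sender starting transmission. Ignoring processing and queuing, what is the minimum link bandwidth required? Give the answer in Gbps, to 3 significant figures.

8.96 Gbps

Propagation delay = 397 / 2.3e+08 = 1.72609 μs.
Transmission budget = 5.41 − 1.72609 = 3.68391 μs.
R ≥ L / t_tx = 33000 bits / 3.68391e-06 s = 8.96 Gbps.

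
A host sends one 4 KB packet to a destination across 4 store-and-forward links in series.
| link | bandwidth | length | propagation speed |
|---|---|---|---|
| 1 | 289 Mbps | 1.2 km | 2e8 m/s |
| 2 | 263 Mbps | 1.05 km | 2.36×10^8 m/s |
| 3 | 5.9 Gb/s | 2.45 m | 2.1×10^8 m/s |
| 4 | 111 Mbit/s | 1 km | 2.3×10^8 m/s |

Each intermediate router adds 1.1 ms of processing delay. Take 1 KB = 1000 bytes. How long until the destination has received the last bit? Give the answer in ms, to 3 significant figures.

3.84 ms

L = 32000 bits.
Transmission delays (L/R per hop): 0.110727, 0.121673, 0.00542373, 0.288288 ms; sum = 0.526112 ms.
Propagation delays (d/s per hop): 0.006, 0.00444915, 1.16667e-05, 0.00434783 ms; sum = 0.0148086 ms.
Processing at 3 router(s): 3 × 1.1 ms = 3.3 ms.
End-to-end = 3.84 ms.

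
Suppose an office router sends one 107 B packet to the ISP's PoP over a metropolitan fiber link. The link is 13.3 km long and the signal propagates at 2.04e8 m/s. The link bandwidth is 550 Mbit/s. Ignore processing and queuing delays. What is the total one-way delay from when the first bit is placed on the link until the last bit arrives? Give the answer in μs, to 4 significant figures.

L = 107 × 8 = 856 bits.
Transmission delay = L/R = 856 / 550000000 = 1.55636 μs.
Propagation delay = d/s = 13300 m / 204000000 m/s = 65.1961 μs.
Total = 66.75 μs.

66.75 μs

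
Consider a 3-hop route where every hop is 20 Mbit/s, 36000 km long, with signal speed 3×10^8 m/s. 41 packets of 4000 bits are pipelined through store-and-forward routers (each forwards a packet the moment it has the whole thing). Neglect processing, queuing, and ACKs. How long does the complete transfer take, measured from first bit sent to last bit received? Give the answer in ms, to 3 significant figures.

Per-hop transmission t_tx = L/R = 4000/20000000 = 0.2 ms.
Per-hop propagation t_prop = 36000000/300000000 = 120 ms.
Pipeline fill: first packet needs 3·t_tx to clear all hops; remaining 40 packets each add one t_tx.
Total = (3+41-1)·t_tx + 3·t_prop = 43·0.2 + 3·120 = 369 ms.

369 ms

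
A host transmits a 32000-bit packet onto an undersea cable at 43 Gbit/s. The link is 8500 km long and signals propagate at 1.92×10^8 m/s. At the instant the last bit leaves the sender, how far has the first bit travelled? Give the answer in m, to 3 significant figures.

143 m

t_tx = L/R = 32000/43000000000 = 7.44186e-07 s.
Distance = s × t_tx = 192000000 × 7.44186e-07 = 143 m.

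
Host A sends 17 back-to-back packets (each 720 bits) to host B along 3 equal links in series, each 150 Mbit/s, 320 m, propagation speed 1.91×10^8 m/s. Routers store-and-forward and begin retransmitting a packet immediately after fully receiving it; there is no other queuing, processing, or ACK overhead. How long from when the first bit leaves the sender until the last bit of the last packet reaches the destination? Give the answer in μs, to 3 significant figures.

Per-hop transmission t_tx = L/R = 720/150000000 = 4.8 μs.
Per-hop propagation t_prop = 320/191000000 = 1.67539 μs.
Pipeline fill: first packet needs 3·t_tx to clear all hops; remaining 16 packets each add one t_tx.
Total = (3+17-1)·t_tx + 3·t_prop = 19·4.8 + 3·1.67539 = 96.2 μs.

96.2 μs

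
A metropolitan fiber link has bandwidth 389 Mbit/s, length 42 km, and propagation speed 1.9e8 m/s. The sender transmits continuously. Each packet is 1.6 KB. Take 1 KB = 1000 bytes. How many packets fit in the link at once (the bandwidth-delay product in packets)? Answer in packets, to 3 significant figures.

6.72 packets

Propagation delay = 42000 / 190000000 = 0.000221053 s.
BDP = R × t_prop = 389000000 × 0.000221053 = 85989.5 bits.
In packets of 12800 bits: 6.72 packets.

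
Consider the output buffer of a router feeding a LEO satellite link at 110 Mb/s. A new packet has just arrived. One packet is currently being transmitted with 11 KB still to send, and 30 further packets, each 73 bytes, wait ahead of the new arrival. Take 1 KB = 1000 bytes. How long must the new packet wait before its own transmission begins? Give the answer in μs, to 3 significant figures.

959 μs

Each queued packet: L/R = 584/110000000 = 5.30909 μs.
30 queued → 159.273 μs.
Plus remaining 88000 bits of current packet: 800 μs.
Queuing delay = 959 μs.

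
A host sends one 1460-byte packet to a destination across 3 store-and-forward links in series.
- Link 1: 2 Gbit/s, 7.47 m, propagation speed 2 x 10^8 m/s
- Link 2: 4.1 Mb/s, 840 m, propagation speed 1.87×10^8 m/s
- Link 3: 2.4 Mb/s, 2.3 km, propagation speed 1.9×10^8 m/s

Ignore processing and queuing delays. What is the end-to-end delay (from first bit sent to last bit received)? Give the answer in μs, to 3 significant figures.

L = 1460 × 8 = 11680 bits.
Transmission delays (L/R per hop): 5.84, 2848.78, 4866.67 μs; sum = 7721.29 μs.
Propagation delays (d/s per hop): 0.03735, 4.49198, 12.1053 μs; sum = 16.6346 μs.
End-to-end = 7740 μs.

7740 μs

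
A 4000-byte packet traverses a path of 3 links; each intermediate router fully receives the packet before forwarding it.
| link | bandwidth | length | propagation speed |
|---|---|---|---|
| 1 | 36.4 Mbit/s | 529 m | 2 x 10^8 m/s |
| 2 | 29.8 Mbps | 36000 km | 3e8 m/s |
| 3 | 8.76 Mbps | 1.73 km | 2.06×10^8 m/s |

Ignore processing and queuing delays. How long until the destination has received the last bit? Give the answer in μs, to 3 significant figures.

L = 4000 × 8 = 32000 bits.
Transmission delays (L/R per hop): 879.121, 1073.83, 3652.97 μs; sum = 5605.91 μs.
Propagation delays (d/s per hop): 2.645, 120000, 8.39806 μs; sum = 120011 μs.
End-to-end = 126000 μs.

126000 μs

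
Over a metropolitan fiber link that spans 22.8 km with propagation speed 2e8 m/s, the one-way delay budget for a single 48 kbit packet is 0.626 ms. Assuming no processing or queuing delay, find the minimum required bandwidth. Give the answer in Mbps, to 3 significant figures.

Propagation delay = 22800 / 200000000 = 0.114 ms.
Transmission budget = 0.626 − 0.114 = 0.512 ms.
R ≥ L / t_tx = 48000 bits / 0.000512 s = 93.8 Mbps.

93.8 Mbps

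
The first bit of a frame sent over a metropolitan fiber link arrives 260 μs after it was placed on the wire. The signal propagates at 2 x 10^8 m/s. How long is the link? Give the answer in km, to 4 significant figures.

d = s × t_prop = 200000000 × 0.00026 = 52.00 km.

52.00 km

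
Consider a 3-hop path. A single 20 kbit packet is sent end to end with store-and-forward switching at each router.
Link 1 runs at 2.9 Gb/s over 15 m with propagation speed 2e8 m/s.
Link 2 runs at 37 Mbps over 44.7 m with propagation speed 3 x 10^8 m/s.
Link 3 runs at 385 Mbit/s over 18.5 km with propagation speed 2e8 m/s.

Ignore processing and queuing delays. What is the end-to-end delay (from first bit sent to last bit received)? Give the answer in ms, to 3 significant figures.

L = 20000 bits.
Transmission delays (L/R per hop): 0.00689655, 0.540541, 0.0519481 ms; sum = 0.599385 ms.
Propagation delays (d/s per hop): 7.5e-05, 0.000149, 0.0925 ms; sum = 0.092724 ms.
End-to-end = 0.692 ms.

0.692 ms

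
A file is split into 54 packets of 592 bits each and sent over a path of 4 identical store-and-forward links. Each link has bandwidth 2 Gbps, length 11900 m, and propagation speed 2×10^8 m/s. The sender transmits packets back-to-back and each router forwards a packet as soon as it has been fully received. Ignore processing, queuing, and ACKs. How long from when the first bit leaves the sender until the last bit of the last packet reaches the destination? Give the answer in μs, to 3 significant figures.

Per-hop transmission t_tx = L/R = 592/2000000000 = 0.296 μs.
Per-hop propagation t_prop = 11900/200000000 = 59.5 μs.
Pipeline fill: first packet needs 4·t_tx to clear all hops; remaining 53 packets each add one t_tx.
Total = (4+54-1)·t_tx + 4·t_prop = 57·0.296 + 4·59.5 = 255 μs.

255 μs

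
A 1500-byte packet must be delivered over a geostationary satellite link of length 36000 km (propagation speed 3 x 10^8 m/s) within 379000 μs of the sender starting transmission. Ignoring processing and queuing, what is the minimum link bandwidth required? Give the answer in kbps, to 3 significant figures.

46.3 kbps

L = 12000 bits.
Propagation delay = 36000000 / 300000000 = 120000 μs.
Transmission budget = 379000 − 120000 = 259000 μs.
R ≥ L / t_tx = 12000 bits / 0.259 s = 46.3 kbps.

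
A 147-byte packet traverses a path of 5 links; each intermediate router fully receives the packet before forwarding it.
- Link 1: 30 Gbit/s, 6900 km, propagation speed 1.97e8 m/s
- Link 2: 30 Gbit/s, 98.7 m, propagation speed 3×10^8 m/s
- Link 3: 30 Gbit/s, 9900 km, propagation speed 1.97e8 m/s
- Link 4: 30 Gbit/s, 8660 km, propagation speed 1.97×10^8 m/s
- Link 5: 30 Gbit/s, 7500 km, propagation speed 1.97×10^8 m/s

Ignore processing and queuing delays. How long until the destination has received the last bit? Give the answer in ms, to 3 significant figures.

L = 147 × 8 = 1176 bits.
Transmission delay per hop = L/R = 1176/30000000000 = 3.92e-05 ms; 5 hops → 0.000196 ms.
Propagation delays (d/s per hop): 35.0254, 0.000329, 50.2538, 43.9594, 38.0711 ms; sum = 167.31 ms.
End-to-end = 167 ms.

167 ms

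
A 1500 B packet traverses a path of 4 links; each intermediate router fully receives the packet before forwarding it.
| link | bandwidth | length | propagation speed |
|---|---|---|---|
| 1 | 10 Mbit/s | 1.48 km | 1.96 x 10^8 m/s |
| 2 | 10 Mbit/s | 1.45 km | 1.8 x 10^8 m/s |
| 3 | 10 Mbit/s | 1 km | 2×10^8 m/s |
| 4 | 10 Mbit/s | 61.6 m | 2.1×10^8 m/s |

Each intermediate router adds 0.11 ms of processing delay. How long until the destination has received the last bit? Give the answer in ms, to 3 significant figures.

5.15 ms

L = 1500 × 8 = 12000 bits.
Transmission delay per hop = L/R = 12000/10000000 = 1.2 ms; 4 hops → 4.8 ms.
Propagation delays (d/s per hop): 0.00755102, 0.00805556, 0.005, 0.000293333 ms; sum = 0.0208999 ms.
Processing at 3 router(s): 3 × 0.11 ms = 0.33 ms.
End-to-end = 5.15 ms.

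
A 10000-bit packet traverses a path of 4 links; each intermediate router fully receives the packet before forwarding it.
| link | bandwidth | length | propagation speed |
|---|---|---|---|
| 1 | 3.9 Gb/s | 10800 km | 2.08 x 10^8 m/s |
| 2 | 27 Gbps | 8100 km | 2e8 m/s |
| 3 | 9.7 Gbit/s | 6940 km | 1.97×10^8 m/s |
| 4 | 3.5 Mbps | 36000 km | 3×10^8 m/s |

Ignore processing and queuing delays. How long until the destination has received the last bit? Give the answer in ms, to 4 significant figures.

Transmission delays (L/R per hop): 0.0025641, 0.00037037, 0.00103093, 2.85714 ms; sum = 2.86111 ms.
Propagation delays (d/s per hop): 51.9231, 40.5, 35.2284, 120 ms; sum = 247.652 ms.
End-to-end = 250.5 ms.

250.5 ms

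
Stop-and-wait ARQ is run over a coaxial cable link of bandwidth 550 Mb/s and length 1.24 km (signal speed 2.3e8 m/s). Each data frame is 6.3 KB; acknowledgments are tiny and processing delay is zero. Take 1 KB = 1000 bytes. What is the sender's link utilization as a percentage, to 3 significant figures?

t_tx = L/R = 50400/550000000 = 9.16364e-05 s.
t_prop = 1240/2.3e+08 = 5.3913e-06 s; RTT = 1.07826e-05 s.
Cycle = t_tx + RTT = 0.000102419 s.
Utilization = t_tx / cycle = 9.16364e-05/0.000102419 = 89.5 %.

89.5 %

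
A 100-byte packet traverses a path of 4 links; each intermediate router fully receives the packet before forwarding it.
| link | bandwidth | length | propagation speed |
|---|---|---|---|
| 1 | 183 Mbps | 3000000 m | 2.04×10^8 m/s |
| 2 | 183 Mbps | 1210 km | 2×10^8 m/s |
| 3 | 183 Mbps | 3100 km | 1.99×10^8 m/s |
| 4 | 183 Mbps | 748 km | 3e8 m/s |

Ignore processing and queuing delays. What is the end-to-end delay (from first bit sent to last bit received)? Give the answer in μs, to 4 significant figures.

L = 100 × 8 = 800 bits.
Transmission delay per hop = L/R = 800/183000000 = 4.37158 μs; 4 hops → 17.4863 μs.
Propagation delays (d/s per hop): 14705.9, 6050, 15577.9, 2493.33 μs; sum = 38827.1 μs.
End-to-end = 38840 μs.

38840 μs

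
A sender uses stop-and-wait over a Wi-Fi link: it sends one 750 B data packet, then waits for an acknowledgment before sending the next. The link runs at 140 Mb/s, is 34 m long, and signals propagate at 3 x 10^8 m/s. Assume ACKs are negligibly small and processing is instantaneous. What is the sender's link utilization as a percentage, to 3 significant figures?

t_tx = L/R = 6000/140000000 = 4.28571e-05 s.
t_prop = 34/300000000 = 1.13333e-07 s; RTT = 2.26667e-07 s.
Cycle = t_tx + RTT = 4.30838e-05 s.
Utilization = t_tx / cycle = 4.28571e-05/4.30838e-05 = 99.5 %.

99.5 %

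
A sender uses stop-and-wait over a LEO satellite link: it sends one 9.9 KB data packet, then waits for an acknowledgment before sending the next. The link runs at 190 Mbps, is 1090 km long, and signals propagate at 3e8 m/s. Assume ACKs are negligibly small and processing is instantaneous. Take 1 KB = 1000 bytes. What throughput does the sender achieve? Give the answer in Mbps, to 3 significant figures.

10.3 Mbps

t_tx = L/R = 79200/190000000 = 0.000416842 s.
t_prop = 1090000/300000000 = 0.00363333 s; RTT = 0.00726667 s.
Cycle = t_tx + RTT = 0.00768351 s.
Throughput = L / cycle = 79200 / 0.00768351 = 10.3 Mbps.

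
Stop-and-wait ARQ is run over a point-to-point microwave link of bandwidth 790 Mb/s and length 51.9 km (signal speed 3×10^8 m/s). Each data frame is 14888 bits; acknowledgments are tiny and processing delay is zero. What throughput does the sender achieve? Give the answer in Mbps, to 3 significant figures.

40.8 Mbps

t_tx = L/R = 14888/790000000 = 1.88456e-05 s.
t_prop = 51900/300000000 = 0.000173 s; RTT = 0.000346 s.
Cycle = t_tx + RTT = 0.000364846 s.
Throughput = L / cycle = 14888 / 0.000364846 = 40.8 Mbps.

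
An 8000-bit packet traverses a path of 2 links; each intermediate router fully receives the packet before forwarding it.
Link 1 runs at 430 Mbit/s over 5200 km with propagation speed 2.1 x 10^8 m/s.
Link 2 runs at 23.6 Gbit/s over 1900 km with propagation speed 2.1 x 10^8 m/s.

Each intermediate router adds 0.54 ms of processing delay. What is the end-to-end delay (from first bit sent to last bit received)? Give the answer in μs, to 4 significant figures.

34370 μs

Transmission delays (L/R per hop): 18.6047, 0.338983 μs; sum = 18.9436 μs.
Propagation delays (d/s per hop): 24761.9, 9047.62 μs; sum = 33809.5 μs.
Processing at 1 router(s): 1 × 0.54 ms = 540 μs.
End-to-end = 34370 μs.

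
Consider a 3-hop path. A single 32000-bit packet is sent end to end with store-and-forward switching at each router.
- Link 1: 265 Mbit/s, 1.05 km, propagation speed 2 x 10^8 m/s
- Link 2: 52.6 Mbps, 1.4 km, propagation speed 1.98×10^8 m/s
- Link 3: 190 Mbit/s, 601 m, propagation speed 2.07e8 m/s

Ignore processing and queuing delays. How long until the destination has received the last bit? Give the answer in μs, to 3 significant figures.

Transmission delays (L/R per hop): 120.755, 608.365, 168.421 μs; sum = 897.541 μs.
Propagation delays (d/s per hop): 5.25, 7.07071, 2.90338 μs; sum = 15.2241 μs.
End-to-end = 913 μs.

913 μs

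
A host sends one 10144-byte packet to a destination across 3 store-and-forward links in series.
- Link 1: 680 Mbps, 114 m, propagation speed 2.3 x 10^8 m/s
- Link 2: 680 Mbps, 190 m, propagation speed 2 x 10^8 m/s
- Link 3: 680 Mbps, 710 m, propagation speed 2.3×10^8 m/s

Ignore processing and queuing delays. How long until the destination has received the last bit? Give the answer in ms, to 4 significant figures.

0.3626 ms

L = 10144 × 8 = 81152 bits.
Transmission delay per hop = L/R = 81152/680000000 = 0.119341 ms; 3 hops → 0.358024 ms.
Propagation delays (d/s per hop): 0.000495652, 0.00095, 0.00308696 ms; sum = 0.00453261 ms.
End-to-end = 0.3626 ms.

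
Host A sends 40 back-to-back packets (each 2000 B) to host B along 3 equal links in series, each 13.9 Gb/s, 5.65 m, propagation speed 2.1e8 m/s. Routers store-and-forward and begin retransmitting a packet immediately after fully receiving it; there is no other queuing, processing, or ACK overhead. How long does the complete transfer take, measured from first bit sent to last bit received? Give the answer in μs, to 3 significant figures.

48.4 μs

Per-hop transmission t_tx = L/R = 16000/13900000000 = 1.15108 μs.
Per-hop propagation t_prop = 5.65/210000000 = 0.0269048 μs.
Pipeline fill: first packet needs 3·t_tx to clear all hops; remaining 39 packets each add one t_tx.
Total = (3+40-1)·t_tx + 3·t_prop = 42·1.15108 + 3·0.0269048 = 48.4 μs.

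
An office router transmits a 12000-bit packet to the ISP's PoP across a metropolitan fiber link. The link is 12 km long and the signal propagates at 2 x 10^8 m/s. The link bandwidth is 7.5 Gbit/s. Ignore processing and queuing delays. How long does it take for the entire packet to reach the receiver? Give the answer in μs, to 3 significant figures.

61.6 μs

Transmission delay = L/R = 12000 / 7500000000 = 1.6 μs.
Propagation delay = d/s = 12000 m / 200000000 m/s = 60 μs.
Total = 61.6 μs.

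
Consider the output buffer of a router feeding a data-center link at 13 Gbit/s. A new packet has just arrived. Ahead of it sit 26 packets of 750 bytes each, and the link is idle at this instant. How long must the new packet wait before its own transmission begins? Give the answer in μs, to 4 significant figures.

12.00 μs

Each queued packet: L/R = 6000/13000000000 = 0.461538 μs.
26 queued → 12 μs.
Queuing delay = 12.00 μs.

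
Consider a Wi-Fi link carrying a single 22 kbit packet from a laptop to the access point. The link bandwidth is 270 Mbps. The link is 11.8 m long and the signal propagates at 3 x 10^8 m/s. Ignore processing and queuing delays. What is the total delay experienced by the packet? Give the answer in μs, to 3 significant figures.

L = 22000 bits.
Transmission delay = L/R = 22000 / 270000000 = 81.4815 μs.
Propagation delay = d/s = 11.8 m / 300000000 m/s = 0.0393333 μs.
Total = 81.5 μs.

81.5 μs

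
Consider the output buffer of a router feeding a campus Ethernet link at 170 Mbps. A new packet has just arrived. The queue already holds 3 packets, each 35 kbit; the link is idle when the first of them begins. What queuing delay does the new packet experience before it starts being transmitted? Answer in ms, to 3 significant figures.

Each queued packet: L/R = 35000/170000000 = 0.205882 ms.
3 queued → 0.617647 ms.
Queuing delay = 0.618 ms.

0.618 ms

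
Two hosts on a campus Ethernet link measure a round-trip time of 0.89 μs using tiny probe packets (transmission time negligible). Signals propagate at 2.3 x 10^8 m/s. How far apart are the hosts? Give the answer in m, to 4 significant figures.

102.4 m

One-way propagation = RTT/2 = 0.445 μs.
d = s × t = 2.3e+08 × 4.45e-07 = 102.4 m.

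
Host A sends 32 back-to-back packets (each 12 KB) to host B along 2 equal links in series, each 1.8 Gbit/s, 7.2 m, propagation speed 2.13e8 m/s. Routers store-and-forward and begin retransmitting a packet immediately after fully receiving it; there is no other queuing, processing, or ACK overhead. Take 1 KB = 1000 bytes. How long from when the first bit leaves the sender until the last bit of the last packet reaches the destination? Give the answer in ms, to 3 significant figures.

1.76 ms

Per-hop transmission t_tx = L/R = 96000/1800000000 = 0.0533333 ms.
Per-hop propagation t_prop = 7.2/213000000 = 3.38028e-05 ms.
Pipeline fill: first packet needs 2·t_tx to clear all hops; remaining 31 packets each add one t_tx.
Total = (2+32-1)·t_tx + 2·t_prop = 33·0.0533333 + 2·3.38028e-05 = 1.76 ms.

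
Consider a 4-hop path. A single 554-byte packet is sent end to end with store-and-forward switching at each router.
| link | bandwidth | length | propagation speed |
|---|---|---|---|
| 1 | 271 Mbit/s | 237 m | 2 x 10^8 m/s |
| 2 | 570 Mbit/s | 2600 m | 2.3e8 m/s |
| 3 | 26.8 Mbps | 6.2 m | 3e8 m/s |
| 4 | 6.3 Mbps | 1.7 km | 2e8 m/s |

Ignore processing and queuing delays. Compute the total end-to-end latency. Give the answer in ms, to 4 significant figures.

L = 554 × 8 = 4432 bits.
Transmission delays (L/R per hop): 0.0163542, 0.00777544, 0.165373, 0.703492 ms; sum = 0.892995 ms.
Propagation delays (d/s per hop): 0.001185, 0.0113043, 2.06667e-05, 0.0085 ms; sum = 0.02101 ms.
End-to-end = 0.9140 ms.

0.9140 ms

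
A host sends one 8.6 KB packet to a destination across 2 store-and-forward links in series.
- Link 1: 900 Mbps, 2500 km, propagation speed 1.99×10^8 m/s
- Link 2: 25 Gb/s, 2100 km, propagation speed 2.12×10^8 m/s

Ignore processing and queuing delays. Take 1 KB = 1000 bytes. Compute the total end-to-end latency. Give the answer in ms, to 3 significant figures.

L = 68800 bits.
Transmission delays (L/R per hop): 0.0764444, 0.002752 ms; sum = 0.0791964 ms.
Propagation delays (d/s per hop): 12.5628, 9.90566 ms; sum = 22.4685 ms.
End-to-end = 22.5 ms.

22.5 ms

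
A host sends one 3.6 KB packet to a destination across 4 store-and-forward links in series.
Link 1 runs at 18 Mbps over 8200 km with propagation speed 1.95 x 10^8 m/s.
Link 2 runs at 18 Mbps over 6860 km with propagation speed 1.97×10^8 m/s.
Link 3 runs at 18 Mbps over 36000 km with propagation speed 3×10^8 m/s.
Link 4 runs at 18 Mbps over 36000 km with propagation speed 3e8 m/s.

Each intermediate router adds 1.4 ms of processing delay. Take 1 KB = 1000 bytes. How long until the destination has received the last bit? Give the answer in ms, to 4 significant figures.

L = 28800 bits.
Transmission delay per hop = L/R = 28800/18000000 = 1.6 ms; 4 hops → 6.4 ms.
Propagation delays (d/s per hop): 42.0513, 34.8223, 120, 120 ms; sum = 316.874 ms.
Processing at 3 router(s): 3 × 1.4 ms = 4.2 ms.
End-to-end = 327.5 ms.

327.5 ms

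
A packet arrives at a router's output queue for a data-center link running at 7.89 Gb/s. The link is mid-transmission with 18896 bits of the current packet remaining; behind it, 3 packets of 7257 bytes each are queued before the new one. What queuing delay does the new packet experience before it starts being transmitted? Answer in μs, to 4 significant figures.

24.47 μs

Each queued packet: L/R = 58056/7890000000 = 7.35817 μs.
3 queued → 22.0745 μs.
Plus remaining 18896 bits of current packet: 2.39493 μs.
Queuing delay = 24.47 μs.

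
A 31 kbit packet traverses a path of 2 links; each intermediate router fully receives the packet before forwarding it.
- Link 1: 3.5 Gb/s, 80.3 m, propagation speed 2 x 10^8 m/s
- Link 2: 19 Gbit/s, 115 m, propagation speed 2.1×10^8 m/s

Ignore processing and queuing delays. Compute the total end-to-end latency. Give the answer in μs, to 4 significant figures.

11.44 μs

L = 31000 bits.
Transmission delays (L/R per hop): 8.85714, 1.63158 μs; sum = 10.4887 μs.
Propagation delays (d/s per hop): 0.4015, 0.547619 μs; sum = 0.949119 μs.
End-to-end = 11.44 μs.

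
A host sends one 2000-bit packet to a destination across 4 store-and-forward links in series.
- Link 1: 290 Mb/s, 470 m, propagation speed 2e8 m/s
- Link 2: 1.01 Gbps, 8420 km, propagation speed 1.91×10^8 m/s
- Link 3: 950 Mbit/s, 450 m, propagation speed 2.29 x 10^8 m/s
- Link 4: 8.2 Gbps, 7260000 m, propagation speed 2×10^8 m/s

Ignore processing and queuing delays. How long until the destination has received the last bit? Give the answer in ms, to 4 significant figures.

Transmission delays (L/R per hop): 0.00689655, 0.0019802, 0.00210526, 0.000243902 ms; sum = 0.0112259 ms.
Propagation delays (d/s per hop): 0.00235, 44.0838, 0.00196507, 36.3 ms; sum = 80.3881 ms.
End-to-end = 80.40 ms.

80.40 ms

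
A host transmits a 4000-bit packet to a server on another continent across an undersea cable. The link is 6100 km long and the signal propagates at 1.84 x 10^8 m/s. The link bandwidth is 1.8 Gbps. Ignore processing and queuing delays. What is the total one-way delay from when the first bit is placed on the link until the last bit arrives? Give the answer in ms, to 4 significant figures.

Transmission delay = L/R = 4000 / 1800000000 = 0.00222222 ms.
Propagation delay = d/s = 6100000 m / 184000000 m/s = 33.1522 ms.
Total = 33.15 ms.

33.15 ms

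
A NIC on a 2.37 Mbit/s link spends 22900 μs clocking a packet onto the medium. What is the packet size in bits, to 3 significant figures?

L = R × t_tx = 2370000 b/s × 0.0229 s = 54273 bits.

54300 bits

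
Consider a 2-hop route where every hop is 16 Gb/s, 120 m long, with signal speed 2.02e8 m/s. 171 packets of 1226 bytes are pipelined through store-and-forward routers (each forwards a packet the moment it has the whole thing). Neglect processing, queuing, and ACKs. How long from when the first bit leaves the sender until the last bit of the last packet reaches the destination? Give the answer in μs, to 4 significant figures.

Per-hop transmission t_tx = L/R = 9808/16000000000 = 0.613 μs.
Per-hop propagation t_prop = 120/202000000 = 0.594059 μs.
Pipeline fill: first packet needs 2·t_tx to clear all hops; remaining 170 packets each add one t_tx.
Total = (2+171-1)·t_tx + 2·t_prop = 172·0.613 + 2·0.594059 = 106.6 μs.

106.6 μs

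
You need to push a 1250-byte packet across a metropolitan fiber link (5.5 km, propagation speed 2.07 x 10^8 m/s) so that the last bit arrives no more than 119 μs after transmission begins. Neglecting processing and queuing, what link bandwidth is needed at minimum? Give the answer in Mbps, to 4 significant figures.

108.2 Mbps

L = 10000 bits.
Propagation delay = 5500 / 2.07e+08 = 26.57 μs.
Transmission budget = 119 − 26.57 = 92.43 μs.
R ≥ L / t_tx = 10000 bits / 9.243e-05 s = 108.2 Mbps.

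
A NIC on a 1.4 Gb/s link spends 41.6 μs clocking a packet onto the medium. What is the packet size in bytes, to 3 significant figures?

7280 bytes

L = R × t_tx = 1400000000 b/s × 4.16e-05 s = 58240 bits.
In bytes: 58240 / 8 = 7280 bytes.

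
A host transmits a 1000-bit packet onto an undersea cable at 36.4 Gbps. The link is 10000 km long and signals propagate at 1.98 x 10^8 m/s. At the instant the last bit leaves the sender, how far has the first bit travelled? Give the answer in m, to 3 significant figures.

t_tx = L/R = 1000/36400000000 = 2.74725e-08 s.
Distance = s × t_tx = 198000000 × 2.74725e-08 = 5.44 m.

5.44 m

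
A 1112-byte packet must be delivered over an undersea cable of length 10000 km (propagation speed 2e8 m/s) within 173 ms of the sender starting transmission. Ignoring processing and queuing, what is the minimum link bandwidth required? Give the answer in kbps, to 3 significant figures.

L = 8896 bits.
Propagation delay = 10000000 / 200000000 = 50 ms.
Transmission budget = 173 − 50 = 123 ms.
R ≥ L / t_tx = 8896 bits / 0.123 s = 72.3 kbps.

72.3 kbps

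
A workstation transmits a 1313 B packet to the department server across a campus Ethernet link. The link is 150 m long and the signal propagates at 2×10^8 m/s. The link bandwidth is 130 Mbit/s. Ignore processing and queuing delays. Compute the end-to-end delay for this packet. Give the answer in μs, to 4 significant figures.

L = 1313 × 8 = 10504 bits.
Transmission delay = L/R = 10504 / 130000000 = 80.8 μs.
Propagation delay = d/s = 150 m / 200000000 m/s = 0.75 μs.
Total = 81.55 μs.

81.55 μs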